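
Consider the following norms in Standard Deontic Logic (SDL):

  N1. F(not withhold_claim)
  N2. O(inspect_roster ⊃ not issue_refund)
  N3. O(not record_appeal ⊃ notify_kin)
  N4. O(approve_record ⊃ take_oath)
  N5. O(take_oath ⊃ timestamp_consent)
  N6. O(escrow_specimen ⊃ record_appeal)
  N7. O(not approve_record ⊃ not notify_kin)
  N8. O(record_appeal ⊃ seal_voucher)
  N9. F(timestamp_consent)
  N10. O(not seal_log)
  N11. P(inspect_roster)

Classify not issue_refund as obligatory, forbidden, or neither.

Premise 2 is O(inspect_roster ⊃ not issue_refund), but O(inspect_roster) is not derivable from the premises (the permission P(inspect_roster) asserts only not O(not inspect_roster), not O(inspect_roster)), so it does not yield O(not issue_refund).
No premise or chain of K-axiom applications forces O(not issue_refund), and none forces O(issue_refund). So not issue_refund is neither obligatory nor forbidden under these norms.

Neither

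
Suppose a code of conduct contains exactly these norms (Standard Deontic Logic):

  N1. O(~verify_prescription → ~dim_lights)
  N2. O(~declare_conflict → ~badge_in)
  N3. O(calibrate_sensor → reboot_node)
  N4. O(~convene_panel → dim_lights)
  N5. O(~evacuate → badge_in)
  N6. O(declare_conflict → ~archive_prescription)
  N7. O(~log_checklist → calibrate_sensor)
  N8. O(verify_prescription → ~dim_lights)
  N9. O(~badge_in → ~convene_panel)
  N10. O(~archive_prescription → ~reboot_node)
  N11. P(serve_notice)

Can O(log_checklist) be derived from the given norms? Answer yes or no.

Premises 8 and 1 cover both cases: O(verify_prescription → ~dim_lights) and O(~verify_prescription → ~dim_lights). Since verify_prescription ∨ ~verify_prescription is a tautology, O(~dim_lights) follows.
Premise 4 is O(~convene_panel → dim_lights); contrapositively O(~dim_lights → convene_panel). Since O(~dim_lights) holds, K gives O(convene_panel).
Premise 9 is O(~badge_in → ~convene_panel); contrapositively O(convene_panel → badge_in). Since O(convene_panel) holds, K gives O(badge_in).
The contrapositive of premise 2 (O(~declare_conflict → ~badge_in)) is O(badge_in → declare_conflict), and O(badge_in) is already established, so O(declare_conflict).
Applying K to premise 6 (O(declare_conflict → ~archive_prescription)) and O(declare_conflict) yields O(~archive_prescription).
Applying K to premise 10 (O(~archive_prescription → ~reboot_node)) and O(~archive_prescription) yields O(~reboot_node).
The contrapositive of premise 3 (O(calibrate_sensor → reboot_node)) is O(~reboot_node → ~calibrate_sensor), and O(~reboot_node) is already established, so O(~calibrate_sensor).
Premise 7 is O(~log_checklist → calibrate_sensor); contrapositively O(~calibrate_sensor → log_checklist). Since O(~calibrate_sensor) holds, K gives O(log_checklist).
Premises 5, 11 do not contribute to this derivation.
So O(log_checklist) follows.

Yes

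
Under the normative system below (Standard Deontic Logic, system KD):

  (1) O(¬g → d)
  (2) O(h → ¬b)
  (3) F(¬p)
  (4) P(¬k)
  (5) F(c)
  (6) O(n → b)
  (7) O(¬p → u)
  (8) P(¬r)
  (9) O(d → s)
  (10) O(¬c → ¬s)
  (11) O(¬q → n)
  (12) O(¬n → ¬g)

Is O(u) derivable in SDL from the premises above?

No

Premise 7 is O(¬p → u), but O(¬p) is not derivable from the premises, so it does not yield O(u).
No other premise forces O(u). An ideal world satisfying every premise can still have u false, so O(u) is not derivable.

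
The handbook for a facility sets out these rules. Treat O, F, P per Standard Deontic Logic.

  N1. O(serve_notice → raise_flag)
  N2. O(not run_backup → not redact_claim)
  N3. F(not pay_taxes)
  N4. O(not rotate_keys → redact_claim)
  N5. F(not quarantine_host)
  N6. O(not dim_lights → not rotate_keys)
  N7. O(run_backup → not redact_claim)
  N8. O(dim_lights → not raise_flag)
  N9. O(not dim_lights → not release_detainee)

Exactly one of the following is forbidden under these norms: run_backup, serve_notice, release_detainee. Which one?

Premises 7 and 2 are O(run_backup → not redact_claim) and O(not run_backup → not redact_claim); every ideal world satisfies run_backup or not run_backup, so in either case not redact_claim holds — hence O(not redact_claim).
Premise 4, O(not rotate_keys → redact_claim), contraposes to O(not redact_claim → rotate_keys); with O(not redact_claim) we get O(rotate_keys).
Premise 6 is O(not dim_lights → not rotate_keys); contrapositively O(rotate_keys → dim_lights). Since O(rotate_keys) holds, K gives O(dim_lights).
Applying K to premise 8 (O(dim_lights → not raise_flag)) and O(dim_lights) yields O(not raise_flag).
Premise 1 is O(serve_notice → raise_flag); contrapositively O(not raise_flag → not serve_notice). Since O(not raise_flag) holds, K gives O(not serve_notice).
So O(not serve_notice) holds, i.e. serve_notice is forbidden. None of the other listed options is forbidden under the premises.

serve_notice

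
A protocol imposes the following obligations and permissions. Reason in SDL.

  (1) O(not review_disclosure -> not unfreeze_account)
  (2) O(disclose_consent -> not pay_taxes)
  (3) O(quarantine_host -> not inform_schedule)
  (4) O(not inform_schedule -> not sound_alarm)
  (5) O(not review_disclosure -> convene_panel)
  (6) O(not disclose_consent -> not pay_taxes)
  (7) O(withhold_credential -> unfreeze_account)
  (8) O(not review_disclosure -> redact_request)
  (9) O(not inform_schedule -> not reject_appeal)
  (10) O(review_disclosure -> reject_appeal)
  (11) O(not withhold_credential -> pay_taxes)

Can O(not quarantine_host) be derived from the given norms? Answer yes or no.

Yes

By case analysis on disclose_consent: premise 2 gives O(disclose_consent -> not pay_taxes) and premise 6 gives O(not disclose_consent -> not pay_taxes), so O(not pay_taxes) either way.
Premise 11, O(not withhold_credential -> pay_taxes), contraposes to O(not pay_taxes -> withhold_credential); with O(not pay_taxes) we get O(withhold_credential).
Applying K to premise 7 (O(withhold_credential -> unfreeze_account)) and O(withhold_credential) yields O(unfreeze_account).
Premise 1 is O(not review_disclosure -> not unfreeze_account); contrapositively O(unfreeze_account -> review_disclosure). Since O(unfreeze_account) holds, K gives O(review_disclosure).
Premise 10 is O(review_disclosure -> reject_appeal); since O(review_disclosure), deontic closure gives O(reject_appeal).
The contrapositive of premise 9 (O(not inform_schedule -> not reject_appeal)) is O(reject_appeal -> inform_schedule), and O(reject_appeal) is already established, so O(inform_schedule).
Premise 3, O(quarantine_host -> not inform_schedule), contraposes to O(inform_schedule -> not quarantine_host); with O(inform_schedule) we get O(not quarantine_host).
Premises 4, 5, 8 do not contribute to this derivation.
So O(not quarantine_host) follows.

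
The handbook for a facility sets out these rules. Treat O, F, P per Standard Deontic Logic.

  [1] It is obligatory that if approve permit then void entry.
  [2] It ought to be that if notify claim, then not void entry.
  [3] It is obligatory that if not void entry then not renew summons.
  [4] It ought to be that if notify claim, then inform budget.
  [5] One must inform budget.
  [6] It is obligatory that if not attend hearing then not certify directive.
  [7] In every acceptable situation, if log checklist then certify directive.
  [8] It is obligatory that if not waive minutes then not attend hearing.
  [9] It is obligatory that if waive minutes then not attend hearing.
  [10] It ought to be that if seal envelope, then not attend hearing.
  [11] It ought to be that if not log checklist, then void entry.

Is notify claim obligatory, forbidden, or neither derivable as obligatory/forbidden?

By case analysis on ¬waive_minutes: premise 8 gives O(¬waive_minutes → ¬attend_hearing) and premise 9 gives O(waive_minutes → ¬attend_hearing), so O(¬attend_hearing) either way.
With premise 6, O(¬attend_hearing → ¬certify_directive), the K-axiom yields O(¬certify_directive).
Premise 7 is O(log_checklist → certify_directive); contrapositively O(¬certify_directive → ¬log_checklist). Since O(¬certify_directive) holds, K gives O(¬log_checklist).
Applying K to premise 11 (O(¬log_checklist → void_entry)) and O(¬log_checklist) yields O(void_entry).
The contrapositive of premise 2 (O(notify_claim → ¬void_entry)) is O(void_entry → ¬notify_claim), and O(void_entry) is already established, so O(¬notify_claim).
Premises 1, 3, 4, 5, 10 do not contribute to this derivation.
Thus O(¬notify_claim), which is F(notify_claim): notify_claim is forbidden.

Forbidden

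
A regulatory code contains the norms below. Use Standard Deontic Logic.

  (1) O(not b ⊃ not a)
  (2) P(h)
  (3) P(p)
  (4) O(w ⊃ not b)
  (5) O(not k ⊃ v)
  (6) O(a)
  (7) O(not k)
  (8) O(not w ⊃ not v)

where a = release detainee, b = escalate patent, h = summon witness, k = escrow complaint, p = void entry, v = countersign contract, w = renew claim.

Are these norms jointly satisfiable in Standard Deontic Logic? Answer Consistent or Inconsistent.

Inconsistent

From premise 6 we have O(a).
The contrapositive of premise 1 (O(not b ⊃ not a)) is O(a ⊃ b), and O(a) is already established, so O(b).
The contrapositive of premise 4 (O(w ⊃ not b)) is O(b ⊃ not w), and O(b) is already established, so O(not w).
With premise 8, O(not w ⊃ not v), the K-axiom yields O(not v).
The contrapositive of premise 5 (O(not k ⊃ v)) is O(not v ⊃ k), and O(not v) is already established, so O(k).
Yet premise 7 states O(not k).
We now have both O(k) and O(not k) — k is simultaneously obligatory and forbidden, violating the D-axiom.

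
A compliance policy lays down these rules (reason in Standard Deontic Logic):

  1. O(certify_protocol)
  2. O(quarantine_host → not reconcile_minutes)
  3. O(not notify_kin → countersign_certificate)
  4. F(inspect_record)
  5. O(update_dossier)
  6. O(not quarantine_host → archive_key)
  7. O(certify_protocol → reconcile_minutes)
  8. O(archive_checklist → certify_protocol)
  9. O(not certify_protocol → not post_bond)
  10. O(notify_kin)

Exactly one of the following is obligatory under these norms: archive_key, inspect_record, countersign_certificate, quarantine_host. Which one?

archive_key

From premise 1 we have O(certify_protocol).
Premise 7 is O(certify_protocol → reconcile_minutes); since O(certify_protocol), deontic closure gives O(reconcile_minutes).
The contrapositive of premise 2 (O(quarantine_host → not reconcile_minutes)) is O(reconcile_minutes → not quarantine_host), and O(reconcile_minutes) is already established, so O(not quarantine_host).
Premise 6 is O(not quarantine_host → archive_key); since O(not quarantine_host), deontic closure gives O(archive_key).
So O(archive_key) holds — archive_key is obligatory. None of the other listed options is made obligatory by any chain of premises.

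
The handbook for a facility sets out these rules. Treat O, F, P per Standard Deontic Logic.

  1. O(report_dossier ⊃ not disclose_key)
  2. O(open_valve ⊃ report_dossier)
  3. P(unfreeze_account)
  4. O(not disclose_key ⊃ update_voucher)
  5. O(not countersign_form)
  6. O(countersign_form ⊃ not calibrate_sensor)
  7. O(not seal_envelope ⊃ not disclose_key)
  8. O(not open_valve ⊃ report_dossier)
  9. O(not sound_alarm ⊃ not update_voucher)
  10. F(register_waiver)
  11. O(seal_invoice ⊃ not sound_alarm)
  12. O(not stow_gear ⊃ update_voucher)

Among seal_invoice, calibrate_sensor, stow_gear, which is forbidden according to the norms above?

seal_invoice

Premises 8 and 2 are O(not open_valve ⊃ report_dossier) and O(open_valve ⊃ report_dossier); every ideal world satisfies not open_valve or open_valve, so in either case report_dossier holds — hence O(report_dossier).
Premise 1 is O(report_dossier ⊃ not disclose_key); since O(report_dossier), deontic closure gives O(not disclose_key).
With premise 4, O(not disclose_key ⊃ update_voucher), the K-axiom yields O(update_voucher).
Premise 9 is O(not sound_alarm ⊃ not update_voucher); contrapositively O(update_voucher ⊃ sound_alarm). Since O(update_voucher) holds, K gives O(sound_alarm).
Premise 11 is O(seal_invoice ⊃ not sound_alarm); contrapositively O(sound_alarm ⊃ not seal_invoice). Since O(sound_alarm) holds, K gives O(not seal_invoice).
So O(not seal_invoice) holds, i.e. seal_invoice is forbidden. None of the other listed options is forbidden under the premises.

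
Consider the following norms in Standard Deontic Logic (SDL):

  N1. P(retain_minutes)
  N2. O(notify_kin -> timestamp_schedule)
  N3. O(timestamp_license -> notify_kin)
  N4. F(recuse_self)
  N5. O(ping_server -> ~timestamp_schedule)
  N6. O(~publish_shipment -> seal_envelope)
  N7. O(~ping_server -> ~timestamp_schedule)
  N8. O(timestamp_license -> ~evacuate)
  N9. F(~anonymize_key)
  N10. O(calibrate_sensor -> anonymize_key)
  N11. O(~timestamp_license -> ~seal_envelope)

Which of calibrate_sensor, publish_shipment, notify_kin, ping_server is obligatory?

Premises 7 and 5 are O(~ping_server -> ~timestamp_schedule) and O(ping_server -> ~timestamp_schedule); every ideal world satisfies ~ping_server or ping_server, so in either case ~timestamp_schedule holds — hence O(~timestamp_schedule).
The contrapositive of premise 2 (O(notify_kin -> timestamp_schedule)) is O(~timestamp_schedule -> ~notify_kin), and O(~timestamp_schedule) is already established, so O(~notify_kin).
Premise 3 is O(timestamp_license -> notify_kin); contrapositively O(~notify_kin -> ~timestamp_license). Since O(~notify_kin) holds, K gives O(~timestamp_license).
From O(~timestamp_license) and premise 11, O(~timestamp_license -> ~seal_envelope), we obtain O(~seal_envelope).
Premise 6, O(~publish_shipment -> seal_envelope), contraposes to O(~seal_envelope -> publish_shipment); with O(~seal_envelope) we get O(publish_shipment).
So O(publish_shipment) holds — publish_shipment is obligatory. None of the other listed options is made obligatory by any chain of premises.

publish_shipment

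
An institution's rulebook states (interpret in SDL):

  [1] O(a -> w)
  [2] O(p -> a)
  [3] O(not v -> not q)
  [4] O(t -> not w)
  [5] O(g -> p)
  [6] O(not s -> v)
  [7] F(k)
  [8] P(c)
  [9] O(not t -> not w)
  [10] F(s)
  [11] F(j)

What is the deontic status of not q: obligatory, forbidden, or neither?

Premise 3 is O(not v -> not q), but O(not v) is not derivable from the premises, so it does not yield O(not q).
No premise or chain of K-axiom applications forces O(not q), and none forces O(q). So not q is neither obligatory nor forbidden under these norms.

Neither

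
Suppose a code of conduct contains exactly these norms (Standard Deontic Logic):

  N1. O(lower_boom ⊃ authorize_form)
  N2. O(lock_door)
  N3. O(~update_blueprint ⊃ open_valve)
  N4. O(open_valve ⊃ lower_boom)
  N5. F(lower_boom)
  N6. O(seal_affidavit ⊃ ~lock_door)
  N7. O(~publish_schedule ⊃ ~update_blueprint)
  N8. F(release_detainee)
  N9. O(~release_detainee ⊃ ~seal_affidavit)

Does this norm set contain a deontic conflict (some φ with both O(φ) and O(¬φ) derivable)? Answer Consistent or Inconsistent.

Premise 6 is O(seal_affidavit ⊃ ~lock_door), but O(seal_affidavit) is not derivable from the premises, so it does not yield O(~lock_door).
So O(~lock_door) is not derivable, and the apparent clash with O(lock_door) does not arise.
A world satisfying every obligation exists (e.g. authorize_form=false, lock_door=true, lower_boom=false, open_valve=false, publish_schedule=true, release_detainee=false, seal_affidavit=false, update_blueprint=true); no atom is both obligatory and forbidden, so the set is consistent.

Consistent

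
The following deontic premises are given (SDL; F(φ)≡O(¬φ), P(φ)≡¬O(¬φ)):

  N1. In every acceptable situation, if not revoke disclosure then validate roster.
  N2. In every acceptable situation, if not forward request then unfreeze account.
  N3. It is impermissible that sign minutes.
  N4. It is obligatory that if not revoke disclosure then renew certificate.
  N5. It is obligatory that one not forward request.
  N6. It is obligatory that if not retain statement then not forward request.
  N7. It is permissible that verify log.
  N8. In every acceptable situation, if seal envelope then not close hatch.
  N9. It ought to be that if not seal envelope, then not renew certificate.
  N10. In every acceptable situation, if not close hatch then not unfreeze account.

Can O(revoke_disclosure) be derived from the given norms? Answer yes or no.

Yes

Premise 5 states O(¬forward_request) outright.
Premise 2 is O(¬forward_request → unfreeze_account); since O(¬forward_request), deontic closure gives O(unfreeze_account).
The contrapositive of premise 10 (O(¬close_hatch → ¬unfreeze_account)) is O(unfreeze_account → close_hatch), and O(unfreeze_account) is already established, so O(close_hatch).
Premise 8 is O(seal_envelope → ¬close_hatch); contrapositively O(close_hatch → ¬seal_envelope). Since O(close_hatch) holds, K gives O(¬seal_envelope).
Applying K to premise 9 (O(¬seal_envelope → ¬renew_certificate)) and O(¬seal_envelope) yields O(¬renew_certificate).
Premise 4 is O(¬revoke_disclosure → renew_certificate); contrapositively O(¬renew_certificate → revoke_disclosure). Since O(¬renew_certificate) holds, K gives O(revoke_disclosure).
Premises 1, 3, 6, 7 do not contribute to this derivation.
So O(revoke_disclosure) follows.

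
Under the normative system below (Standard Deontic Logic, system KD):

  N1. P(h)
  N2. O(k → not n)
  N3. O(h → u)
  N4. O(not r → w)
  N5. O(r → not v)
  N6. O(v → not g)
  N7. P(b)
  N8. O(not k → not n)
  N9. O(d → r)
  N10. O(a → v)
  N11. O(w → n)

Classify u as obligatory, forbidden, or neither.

Premise 3 is O(h → u), but O(h) is not derivable from the premises (the permission P(h) asserts only not O(not h), not O(h)), so it does not yield O(u).
No premise or chain of K-axiom applications forces O(u), and none forces O(not u). So u is neither obligatory nor forbidden under these norms.

Neither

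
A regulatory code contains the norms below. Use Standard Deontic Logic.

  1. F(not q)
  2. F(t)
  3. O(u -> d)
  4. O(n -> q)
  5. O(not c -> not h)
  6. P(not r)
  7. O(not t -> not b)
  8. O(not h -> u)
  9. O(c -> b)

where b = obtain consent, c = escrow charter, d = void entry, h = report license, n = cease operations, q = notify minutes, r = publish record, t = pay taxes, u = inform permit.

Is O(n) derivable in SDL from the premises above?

Premise 4 is O(n -> q); even if O(q) held, inferring O(n) would be affirming the consequent — invalid.
No other premise forces O(n). An ideal world satisfying every premise can still have n false, so O(n) is not derivable.

No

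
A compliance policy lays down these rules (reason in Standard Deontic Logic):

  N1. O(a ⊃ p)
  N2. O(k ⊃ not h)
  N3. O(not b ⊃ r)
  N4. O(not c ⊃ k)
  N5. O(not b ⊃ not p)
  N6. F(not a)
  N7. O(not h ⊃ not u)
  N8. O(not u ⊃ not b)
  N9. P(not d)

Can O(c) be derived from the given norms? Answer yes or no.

Premise 6 is F(not a), i.e. O(a).
From O(a) and premise 1, O(a ⊃ p), we obtain O(p).
The contrapositive of premise 5 (O(not b ⊃ not p)) is O(p ⊃ b), and O(p) is already established, so O(b).
Premise 8 is O(not u ⊃ not b); contrapositively O(b ⊃ u). Since O(b) holds, K gives O(u).
The contrapositive of premise 7 (O(not h ⊃ not u)) is O(u ⊃ h), and O(u) is already established, so O(h).
The contrapositive of premise 2 (O(k ⊃ not h)) is O(h ⊃ not k), and O(h) is already established, so O(not k).
Premise 4, O(not c ⊃ k), contraposes to O(not k ⊃ c); with O(not k) we get O(c).
Premises 3, 9 do not contribute to this derivation.
So O(c) follows.

Yes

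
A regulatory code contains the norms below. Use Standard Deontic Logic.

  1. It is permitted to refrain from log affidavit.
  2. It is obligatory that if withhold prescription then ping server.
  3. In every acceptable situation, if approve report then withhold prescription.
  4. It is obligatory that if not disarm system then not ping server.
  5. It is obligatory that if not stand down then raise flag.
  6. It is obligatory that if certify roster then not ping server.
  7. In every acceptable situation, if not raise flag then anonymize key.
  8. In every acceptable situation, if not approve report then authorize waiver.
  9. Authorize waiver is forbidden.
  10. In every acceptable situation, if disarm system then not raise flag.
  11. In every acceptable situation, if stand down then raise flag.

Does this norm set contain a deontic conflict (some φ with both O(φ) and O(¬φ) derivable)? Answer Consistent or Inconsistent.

Premises 5 and 11 are O(¬stand_down → raise_flag) and O(stand_down → raise_flag); every ideal world satisfies ¬stand_down or stand_down, so in either case raise_flag holds — hence O(raise_flag).
Premise 10, O(disarm_system → ¬raise_flag), contraposes to O(raise_flag → ¬disarm_system); with O(raise_flag) we get O(¬disarm_system).
With premise 4, O(¬disarm_system → ¬ping_server), the K-axiom yields O(¬ping_server).
Premise 2, O(withhold_prescription → ping_server), contraposes to O(¬ping_server → ¬withhold_prescription); with O(¬ping_server) we get O(¬withhold_prescription).
The contrapositive of premise 3 (O(approve_report → withhold_prescription)) is O(¬withhold_prescription → ¬approve_report), and O(¬withhold_prescription) is already established, so O(¬approve_report).
With premise 8, O(¬approve_report → authorize_waiver), the K-axiom yields O(authorize_waiver).
Yet premise 9 is F(authorize_waiver), i.e. O(¬authorize_waiver).
We now have both O(authorize_waiver) and O(¬authorize_waiver) — authorize_waiver is simultaneously obligatory and forbidden, violating the D-axiom.

Inconsistent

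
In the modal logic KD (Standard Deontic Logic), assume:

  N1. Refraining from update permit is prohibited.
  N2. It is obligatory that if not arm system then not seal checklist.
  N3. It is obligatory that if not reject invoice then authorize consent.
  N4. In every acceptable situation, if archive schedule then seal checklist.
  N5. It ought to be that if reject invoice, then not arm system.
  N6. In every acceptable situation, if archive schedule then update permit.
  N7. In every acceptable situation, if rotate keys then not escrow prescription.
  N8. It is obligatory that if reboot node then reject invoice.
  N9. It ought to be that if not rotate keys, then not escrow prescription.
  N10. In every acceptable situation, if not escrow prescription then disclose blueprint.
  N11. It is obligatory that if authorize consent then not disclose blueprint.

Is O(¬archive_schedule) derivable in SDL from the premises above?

Yes

Premises 7 and 9 are O(rotate_keys → ¬escrow_prescription) and O(¬rotate_keys → ¬escrow_prescription); every ideal world satisfies rotate_keys or ¬rotate_keys, so in either case ¬escrow_prescription holds — hence O(¬escrow_prescription).
Applying K to premise 10 (O(¬escrow_prescription → disclose_blueprint)) and O(¬escrow_prescription) yields O(disclose_blueprint).
Premise 11, O(authorize_consent → ¬disclose_blueprint), contraposes to O(disclose_blueprint → ¬authorize_consent); with O(disclose_blueprint) we get O(¬authorize_consent).
The contrapositive of premise 3 (O(¬reject_invoice → authorize_consent)) is O(¬authorize_consent → reject_invoice), and O(¬authorize_consent) is already established, so O(reject_invoice).
Premise 5 is O(reject_invoice → ¬arm_system); since O(reject_invoice), deontic closure gives O(¬arm_system).
From O(¬arm_system) and premise 2, O(¬arm_system → ¬seal_checklist), we obtain O(¬seal_checklist).
Premise 4 is O(archive_schedule → seal_checklist); contrapositively O(¬seal_checklist → ¬archive_schedule). Since O(¬seal_checklist) holds, K gives O(¬archive_schedule).
Premises 1, 6, 8 do not contribute to this derivation.
So O(¬archive_schedule) follows.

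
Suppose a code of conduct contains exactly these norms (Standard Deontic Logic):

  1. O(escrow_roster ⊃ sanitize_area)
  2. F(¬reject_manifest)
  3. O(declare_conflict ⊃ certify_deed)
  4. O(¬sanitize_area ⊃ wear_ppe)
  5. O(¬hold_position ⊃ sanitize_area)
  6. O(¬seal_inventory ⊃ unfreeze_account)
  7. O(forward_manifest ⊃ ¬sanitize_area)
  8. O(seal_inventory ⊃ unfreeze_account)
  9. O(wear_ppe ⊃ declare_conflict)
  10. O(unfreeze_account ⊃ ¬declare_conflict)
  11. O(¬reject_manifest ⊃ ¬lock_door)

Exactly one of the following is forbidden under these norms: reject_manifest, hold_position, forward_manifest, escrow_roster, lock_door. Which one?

forward_manifest

Premises 8 and 6 cover both cases: O(seal_inventory ⊃ unfreeze_account) and O(¬seal_inventory ⊃ unfreeze_account). Since seal_inventory ∨ ¬seal_inventory is a tautology, O(unfreeze_account) follows.
Applying K to premise 10 (O(unfreeze_account ⊃ ¬declare_conflict)) and O(unfreeze_account) yields O(¬declare_conflict).
Premise 9, O(wear_ppe ⊃ declare_conflict), contraposes to O(¬declare_conflict ⊃ ¬wear_ppe); with O(¬declare_conflict) we get O(¬wear_ppe).
Premise 4, O(¬sanitize_area ⊃ wear_ppe), contraposes to O(¬wear_ppe ⊃ sanitize_area); with O(¬wear_ppe) we get O(sanitize_area).
The contrapositive of premise 7 (O(forward_manifest ⊃ ¬sanitize_area)) is O(sanitize_area ⊃ ¬forward_manifest), and O(sanitize_area) is already established, so O(¬forward_manifest).
So O(¬forward_manifest) holds, i.e. forward_manifest is forbidden. None of the other listed options is forbidden under the premises.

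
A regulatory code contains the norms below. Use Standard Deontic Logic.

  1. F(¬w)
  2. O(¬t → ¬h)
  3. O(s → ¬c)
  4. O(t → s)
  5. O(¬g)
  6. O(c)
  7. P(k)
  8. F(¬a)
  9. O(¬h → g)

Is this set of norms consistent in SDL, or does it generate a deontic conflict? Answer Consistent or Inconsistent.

Premise 5 gives O(¬g).
The contrapositive of premise 9 (O(¬h → g)) is O(¬g → h), and O(¬g) is already established, so O(h).
Premise 2, O(¬t → ¬h), contraposes to O(h → t); with O(h) we get O(t).
Premise 4 is O(t → s); since O(t), deontic closure gives O(s).
With premise 3, O(s → ¬c), the K-axiom yields O(¬c).
But premise 6 directly asserts O(c).
We now have both O(¬c) and O(c) — c is simultaneously obligatory and forbidden, violating the D-axiom.

Inconsistent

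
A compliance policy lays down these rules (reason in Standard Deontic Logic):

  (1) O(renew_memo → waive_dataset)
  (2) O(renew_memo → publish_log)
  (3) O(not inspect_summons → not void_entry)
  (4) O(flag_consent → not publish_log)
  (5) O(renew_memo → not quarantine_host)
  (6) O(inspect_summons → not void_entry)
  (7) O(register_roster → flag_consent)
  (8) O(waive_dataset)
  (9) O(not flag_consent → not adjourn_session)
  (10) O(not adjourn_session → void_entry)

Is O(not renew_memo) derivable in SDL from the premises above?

Yes

By case analysis on not inspect_summons: premise 3 gives O(not inspect_summons → not void_entry) and premise 6 gives O(inspect_summons → not void_entry), so O(not void_entry) either way.
Premise 10, O(not adjourn_session → void_entry), contraposes to O(not void_entry → adjourn_session); with O(not void_entry) we get O(adjourn_session).
The contrapositive of premise 9 (O(not flag_consent → not adjourn_session)) is O(adjourn_session → flag_consent), and O(adjourn_session) is already established, so O(flag_consent).
With premise 4, O(flag_consent → not publish_log), the K-axiom yields O(not publish_log).
The contrapositive of premise 2 (O(renew_memo → publish_log)) is O(not publish_log → not renew_memo), and O(not publish_log) is already established, so O(not renew_memo).
Premises 1, 5, 7, 8 do not contribute to this derivation.
So O(not renew_memo) follows.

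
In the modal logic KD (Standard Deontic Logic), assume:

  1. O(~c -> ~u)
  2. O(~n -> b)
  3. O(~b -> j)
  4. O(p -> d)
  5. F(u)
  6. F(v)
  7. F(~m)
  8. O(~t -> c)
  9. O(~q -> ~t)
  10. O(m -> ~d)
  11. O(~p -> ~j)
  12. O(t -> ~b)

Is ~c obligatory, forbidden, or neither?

Forbidden

Premise 7, F(~m), is equivalent to O(m).
Applying K to premise 10 (O(m -> ~d)) and O(m) yields O(~d).
The contrapositive of premise 4 (O(p -> d)) is O(~d -> ~p), and O(~d) is already established, so O(~p).
Applying K to premise 11 (O(~p -> ~j)) and O(~p) yields O(~j).
Premise 3, O(~b -> j), contraposes to O(~j -> b); with O(~j) we get O(b).
The contrapositive of premise 12 (O(t -> ~b)) is O(b -> ~t), and O(b) is already established, so O(~t).
From O(~t) and premise 8, O(~t -> c), we obtain O(c).
Premises 1, 2, 5, 6, 9 do not contribute to this derivation.
Thus O(c), which is F(~c): ~c is forbidden.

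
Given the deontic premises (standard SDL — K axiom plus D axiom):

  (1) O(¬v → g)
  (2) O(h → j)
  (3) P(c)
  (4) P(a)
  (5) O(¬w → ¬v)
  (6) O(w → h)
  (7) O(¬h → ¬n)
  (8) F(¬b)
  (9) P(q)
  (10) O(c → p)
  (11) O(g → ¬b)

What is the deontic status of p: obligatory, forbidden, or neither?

Premise 10 is O(c → p), but O(c) is not derivable from the premises (the permission P(c) asserts only ¬O(¬c), not O(c)), so it does not yield O(p).
No premise or chain of K-axiom applications forces O(p), and none forces O(¬p). So p is neither obligatory nor forbidden under these norms.

Neither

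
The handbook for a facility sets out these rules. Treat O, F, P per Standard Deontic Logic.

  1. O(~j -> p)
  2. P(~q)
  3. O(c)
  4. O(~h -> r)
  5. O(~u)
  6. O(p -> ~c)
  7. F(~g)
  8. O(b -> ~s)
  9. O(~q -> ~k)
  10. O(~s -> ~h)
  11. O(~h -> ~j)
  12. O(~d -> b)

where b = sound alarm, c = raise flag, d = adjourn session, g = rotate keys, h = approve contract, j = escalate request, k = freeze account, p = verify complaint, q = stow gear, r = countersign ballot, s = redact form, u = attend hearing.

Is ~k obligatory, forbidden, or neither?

Premise 9 is O(~q -> ~k), but O(~q) is not derivable from the premises (the permission P(~q) asserts only ~O(q), not O(~q)), so it does not yield O(~k).
No premise or chain of K-axiom applications forces O(~k), and none forces O(k). So ~k is neither obligatory nor forbidden under these norms.

Neither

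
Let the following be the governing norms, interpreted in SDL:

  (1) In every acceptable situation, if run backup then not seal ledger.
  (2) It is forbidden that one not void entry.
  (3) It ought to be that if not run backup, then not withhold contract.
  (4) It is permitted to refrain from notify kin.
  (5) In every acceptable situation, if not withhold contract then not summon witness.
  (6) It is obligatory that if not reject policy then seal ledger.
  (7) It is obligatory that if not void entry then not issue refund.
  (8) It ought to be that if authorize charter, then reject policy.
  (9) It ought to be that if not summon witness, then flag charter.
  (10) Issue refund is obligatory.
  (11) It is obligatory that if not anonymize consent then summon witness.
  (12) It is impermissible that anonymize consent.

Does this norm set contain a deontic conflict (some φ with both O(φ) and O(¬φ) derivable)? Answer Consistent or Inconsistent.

Consistent

Premise 7 is O(¬void_entry → ¬issue_refund), but O(¬void_entry) is not derivable from the premises, so it does not yield O(¬issue_refund).
So O(¬issue_refund) is not derivable, and the apparent clash with O(issue_refund) does not arise.
A world satisfying every obligation exists (e.g. anonymize_consent=false, authorize_charter=false, flag_charter=false, issue_refund=true, notify_kin=false, reject_policy=true, run_backup=true, seal_ledger=false, summon_witness=true, void_entry=true, withhold_contract=true); no atom is both obligatory and forbidden, so the set is consistent.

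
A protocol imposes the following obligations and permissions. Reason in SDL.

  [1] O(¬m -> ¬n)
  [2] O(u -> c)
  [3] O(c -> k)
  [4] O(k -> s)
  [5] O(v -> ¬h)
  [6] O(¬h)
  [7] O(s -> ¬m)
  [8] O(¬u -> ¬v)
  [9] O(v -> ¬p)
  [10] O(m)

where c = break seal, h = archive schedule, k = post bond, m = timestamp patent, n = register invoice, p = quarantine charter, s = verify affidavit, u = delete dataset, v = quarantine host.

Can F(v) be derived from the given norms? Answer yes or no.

Yes

Premise 10 states O(m) outright.
The contrapositive of premise 7 (O(s -> ¬m)) is O(m -> ¬s), and O(m) is already established, so O(¬s).
Premise 4, O(k -> s), contraposes to O(¬s -> ¬k); with O(¬s) we get O(¬k).
Premise 3, O(c -> k), contraposes to O(¬k -> ¬c); with O(¬k) we get O(¬c).
Premise 2, O(u -> c), contraposes to O(¬c -> ¬u); with O(¬c) we get O(¬u).
Premise 8 is O(¬u -> ¬v); since O(¬u), deontic closure gives O(¬v).
Premises 1, 5, 6, 9 do not contribute to this derivation.
So O(¬v) holds, i.e. F(v). The claim follows.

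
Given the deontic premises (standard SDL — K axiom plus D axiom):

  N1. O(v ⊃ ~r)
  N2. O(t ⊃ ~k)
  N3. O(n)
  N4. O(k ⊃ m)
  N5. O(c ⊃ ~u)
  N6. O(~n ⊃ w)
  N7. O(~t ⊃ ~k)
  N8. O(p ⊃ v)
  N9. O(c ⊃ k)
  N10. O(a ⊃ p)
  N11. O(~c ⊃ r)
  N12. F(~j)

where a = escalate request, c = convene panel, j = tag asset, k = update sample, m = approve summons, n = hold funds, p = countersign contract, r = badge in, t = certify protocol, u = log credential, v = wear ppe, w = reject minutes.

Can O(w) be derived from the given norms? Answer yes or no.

Premise 6 is O(~n ⊃ w), but O(~n) is not derivable from the premises, so it does not yield O(w).
No other premise forces O(w). An ideal world satisfying every premise can still have w false, so O(w) is not derivable.

No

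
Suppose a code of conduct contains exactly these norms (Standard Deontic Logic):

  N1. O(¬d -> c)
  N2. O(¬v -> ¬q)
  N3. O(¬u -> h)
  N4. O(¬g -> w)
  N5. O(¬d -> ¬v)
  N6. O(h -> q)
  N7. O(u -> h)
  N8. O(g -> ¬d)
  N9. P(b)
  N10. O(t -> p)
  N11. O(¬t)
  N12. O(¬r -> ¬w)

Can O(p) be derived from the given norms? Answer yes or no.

No

Premise 10 is O(t -> p), but O(t) is not derivable from the premises, so it does not yield O(p).
No other premise forces O(p). An ideal world satisfying every premise can still have p false, so O(p) is not derivable.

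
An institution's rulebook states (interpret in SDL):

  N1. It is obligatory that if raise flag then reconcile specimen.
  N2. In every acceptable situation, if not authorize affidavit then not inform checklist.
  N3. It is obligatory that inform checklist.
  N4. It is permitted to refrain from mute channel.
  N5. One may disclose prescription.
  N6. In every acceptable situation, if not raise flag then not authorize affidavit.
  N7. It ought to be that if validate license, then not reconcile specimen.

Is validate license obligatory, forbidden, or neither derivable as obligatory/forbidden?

Forbidden

Premise 3 gives O(inform_checklist).
Premise 2, O(¬authorize_affidavit → ¬inform_checklist), contraposes to O(inform_checklist → authorize_affidavit); with O(inform_checklist) we get O(authorize_affidavit).
Premise 6, O(¬raise_flag → ¬authorize_affidavit), contraposes to O(authorize_affidavit → raise_flag); with O(authorize_affidavit) we get O(raise_flag).
With premise 1, O(raise_flag → reconcile_specimen), the K-axiom yields O(reconcile_specimen).
Premise 7, O(validate_license → ¬reconcile_specimen), contraposes to O(reconcile_specimen → ¬validate_license); with O(reconcile_specimen) we get O(¬validate_license).
Premises 4, 5 do not contribute to this derivation.
Thus O(¬validate_license), which is F(validate_license): validate_license is forbidden.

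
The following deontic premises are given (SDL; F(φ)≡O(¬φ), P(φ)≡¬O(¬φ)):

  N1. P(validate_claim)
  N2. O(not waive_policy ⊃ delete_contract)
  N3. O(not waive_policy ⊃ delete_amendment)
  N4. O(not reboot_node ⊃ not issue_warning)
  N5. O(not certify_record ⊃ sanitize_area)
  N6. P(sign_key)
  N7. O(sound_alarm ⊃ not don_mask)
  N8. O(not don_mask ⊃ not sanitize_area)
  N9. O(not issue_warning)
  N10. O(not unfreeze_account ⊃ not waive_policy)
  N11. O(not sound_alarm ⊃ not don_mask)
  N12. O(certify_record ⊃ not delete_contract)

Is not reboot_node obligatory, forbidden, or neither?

Premise 4 is O(not reboot_node ⊃ not issue_warning); even if O(not issue_warning) held, inferring O(not reboot_node) would be affirming the consequent — invalid.
No premise or chain of K-axiom applications forces O(not reboot_node), and none forces O(reboot_node). So not reboot_node is neither obligatory nor forbidden under these norms.

Neither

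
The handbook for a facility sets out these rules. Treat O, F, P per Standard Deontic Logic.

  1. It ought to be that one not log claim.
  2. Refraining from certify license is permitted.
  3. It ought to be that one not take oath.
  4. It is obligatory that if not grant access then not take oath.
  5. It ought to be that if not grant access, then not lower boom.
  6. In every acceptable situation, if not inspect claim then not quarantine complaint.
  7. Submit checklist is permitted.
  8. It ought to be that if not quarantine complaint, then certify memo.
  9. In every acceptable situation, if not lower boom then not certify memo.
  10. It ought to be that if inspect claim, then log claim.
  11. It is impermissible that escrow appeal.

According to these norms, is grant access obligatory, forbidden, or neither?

Obligatory

From premise 1 we have O(¬log_claim).
The contrapositive of premise 10 (O(inspect_claim → log_claim)) is O(¬log_claim → ¬inspect_claim), and O(¬log_claim) is already established, so O(¬inspect_claim).
Premise 6 is O(¬inspect_claim → ¬quarantine_complaint); since O(¬inspect_claim), deontic closure gives O(¬quarantine_complaint).
With premise 8, O(¬quarantine_complaint → certify_memo), the K-axiom yields O(certify_memo).
Premise 9 is O(¬lower_boom → ¬certify_memo); contrapositively O(certify_memo → lower_boom). Since O(certify_memo) holds, K gives O(lower_boom).
Premise 5, O(¬grant_access → ¬lower_boom), contraposes to O(lower_boom → grant_access); with O(lower_boom) we get O(grant_access).
Premises 2, 3, 4, 7, 11 do not contribute to this derivation.
Hence grant_access is obligatory.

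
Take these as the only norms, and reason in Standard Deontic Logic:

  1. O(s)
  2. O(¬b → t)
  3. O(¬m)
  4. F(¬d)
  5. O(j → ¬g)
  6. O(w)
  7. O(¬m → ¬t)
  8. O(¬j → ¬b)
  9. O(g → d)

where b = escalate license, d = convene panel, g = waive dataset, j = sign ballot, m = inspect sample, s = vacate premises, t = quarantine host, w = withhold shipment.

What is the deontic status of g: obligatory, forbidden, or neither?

Forbidden

From premise 3 we have O(¬m).
Premise 7 is O(¬m → ¬t); since O(¬m), deontic closure gives O(¬t).
Premise 2, O(¬b → t), contraposes to O(¬t → b); with O(¬t) we get O(b).
Premise 8 is O(¬j → ¬b); contrapositively O(b → j). Since O(b) holds, K gives O(j).
Applying K to premise 5 (O(j → ¬g)) and O(j) yields O(¬g).
Premises 1, 4, 6, 9 do not contribute to this derivation.
Thus O(¬g), which is F(g): g is forbidden.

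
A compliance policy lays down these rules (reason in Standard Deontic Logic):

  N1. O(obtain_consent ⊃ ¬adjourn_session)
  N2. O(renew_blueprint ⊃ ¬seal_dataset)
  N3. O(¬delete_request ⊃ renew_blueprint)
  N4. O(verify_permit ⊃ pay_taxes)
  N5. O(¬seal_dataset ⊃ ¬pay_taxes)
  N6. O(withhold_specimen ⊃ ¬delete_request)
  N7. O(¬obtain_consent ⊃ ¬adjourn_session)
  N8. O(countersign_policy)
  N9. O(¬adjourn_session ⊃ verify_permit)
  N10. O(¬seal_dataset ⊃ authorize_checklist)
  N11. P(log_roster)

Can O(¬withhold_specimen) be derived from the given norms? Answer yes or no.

Premises 7 and 1 cover both cases: O(¬obtain_consent ⊃ ¬adjourn_session) and O(obtain_consent ⊃ ¬adjourn_session). Since ¬obtain_consent ∨ obtain_consent is a tautology, O(¬adjourn_session) follows.
Premise 9 is O(¬adjourn_session ⊃ verify_permit); since O(¬adjourn_session), deontic closure gives O(verify_permit).
With premise 4, O(verify_permit ⊃ pay_taxes), the K-axiom yields O(pay_taxes).
Premise 5, O(¬seal_dataset ⊃ ¬pay_taxes), contraposes to O(pay_taxes ⊃ seal_dataset); with O(pay_taxes) we get O(seal_dataset).
Premise 2, O(renew_blueprint ⊃ ¬seal_dataset), contraposes to O(seal_dataset ⊃ ¬renew_blueprint); with O(seal_dataset) we get O(¬renew_blueprint).
Premise 3, O(¬delete_request ⊃ renew_blueprint), contraposes to O(¬renew_blueprint ⊃ delete_request); with O(¬renew_blueprint) we get O(delete_request).
The contrapositive of premise 6 (O(withhold_specimen ⊃ ¬delete_request)) is O(delete_request ⊃ ¬withhold_specimen), and O(delete_request) is already established, so O(¬withhold_specimen).
Premises 8, 10, 11 do not contribute to this derivation.
So O(¬withhold_specimen) follows.

Yes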